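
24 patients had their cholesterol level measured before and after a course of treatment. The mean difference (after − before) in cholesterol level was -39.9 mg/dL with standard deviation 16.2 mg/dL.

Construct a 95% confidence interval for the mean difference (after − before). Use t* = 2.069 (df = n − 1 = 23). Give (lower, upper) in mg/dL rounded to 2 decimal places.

Paired design: SE = s_d/√n = 16.2/√24 = 3.3068.
t* = 2.069; margin of error = 2.069 × 3.3068 = 6.8418.
-39.9 ± 6.8418 → (-46.74, -33.06).

(-46.74, -33.06)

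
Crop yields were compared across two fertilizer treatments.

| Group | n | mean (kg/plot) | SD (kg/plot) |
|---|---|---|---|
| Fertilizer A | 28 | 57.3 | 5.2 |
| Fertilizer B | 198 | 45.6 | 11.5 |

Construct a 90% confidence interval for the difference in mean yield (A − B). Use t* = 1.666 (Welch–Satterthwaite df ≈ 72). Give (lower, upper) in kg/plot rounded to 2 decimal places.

SE₁ = s₁/√n₁ = 5.2/√28 = 0.9827; SE₂ = 11.5/√198 = 0.8173.
Independent samples, unequal variances: SE_diff = √(SE₁² + SE₂²) = √(0.96569929 + 0.66797929) = 1.2782.
t* = 1.666, so margin of error = 1.666 × 1.2782 = 2.1295.
Difference in means = 57.3 − 45.6 = 11.7000.
11.7000 ± 2.1295 → (9.57, 13.83).

(9.57, 13.83)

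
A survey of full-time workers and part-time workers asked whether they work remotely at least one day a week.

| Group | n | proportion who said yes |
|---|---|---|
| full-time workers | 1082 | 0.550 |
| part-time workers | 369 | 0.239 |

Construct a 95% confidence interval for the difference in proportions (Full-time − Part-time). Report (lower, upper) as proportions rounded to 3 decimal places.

(0.258, 0.364)

SE₁ = √(p̂₁(1−p̂₁)/n₁) = √(0.5500·0.4500/1082) = 0.01512; SE₂ = √(0.2390·0.7610/369) = 0.02220.
Independent samples: SE of the difference = √(SE₁² + SE₂²) = √(0.0002286144 + 0.00049284) = 0.02686.
z* for 95% confidence is 1.960, so the margin of error is 1.960 × 0.02686 = 0.05265.
Point estimate p̂₁ − p̂₂ = 0.5500 − 0.2390 = 0.3110.
0.3110 ± 0.05265 → (0.258, 0.364).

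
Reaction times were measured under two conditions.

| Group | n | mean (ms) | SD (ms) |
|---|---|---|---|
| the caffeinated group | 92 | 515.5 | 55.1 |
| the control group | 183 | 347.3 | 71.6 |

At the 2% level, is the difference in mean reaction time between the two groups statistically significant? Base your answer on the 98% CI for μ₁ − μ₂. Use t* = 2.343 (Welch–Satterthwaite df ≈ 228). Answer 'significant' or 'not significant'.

significant

SE₁ = s₁/√n₁ = 55.1/√92 = 5.7446; SE₂ = 71.6/√183 = 5.2928.
Independent samples, unequal variances: SE_diff = √(SE₁² + SE₂²) = √(33.00042916 + 28.01373184) = 7.8112.
t* = 2.343, so margin of error = 2.343 × 7.8112 = 18.3016.
Difference in means = 515.5 − 347.3 = 168.2000.
168.2000 ± 18.3016 → (149.8984, 186.5016).
The interval (149.8984, 186.5016) does not contain 0, so the difference is significant.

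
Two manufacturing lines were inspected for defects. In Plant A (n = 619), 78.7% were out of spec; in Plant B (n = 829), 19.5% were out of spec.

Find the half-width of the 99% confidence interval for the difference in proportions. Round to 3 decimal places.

Each SE is √(p̂(1−p̂)/n): √(0.7870·0.2130/619) = 0.01646 and √(0.1950·0.8050/829) = 0.01376.
SE(p̂₁ − p̂₂) = √(SE₁² + SE₂²) = √(0.0002709316 + 0.0001893376) = 0.02145, since the two samples are independent.
At 99% confidence z* = 2.576; margin = 2.576 × 0.02145 = 0.05526.

0.055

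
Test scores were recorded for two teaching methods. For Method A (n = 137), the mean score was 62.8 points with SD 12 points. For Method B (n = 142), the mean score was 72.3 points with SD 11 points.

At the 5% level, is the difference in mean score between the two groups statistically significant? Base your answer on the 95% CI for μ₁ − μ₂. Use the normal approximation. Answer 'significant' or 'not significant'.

Standard errors of each mean: 12/√137 = 1.0252 and 11/√142 = 0.9231.
SE(x̄₁ − x̄₂) = √(1.0252² + 0.9231²) = 1.3795 for independent samples with unequal variances.
With z* = 1.960, the margin is 1.960 × 1.3795 = 2.7038.
x̄₁ − x̄₂ = 62.8 − 72.3 = -9.5000; the interval is -9.5000 ± 2.7038 = (-12.2038, -6.7962).
The interval (-12.2038, -6.7962) does not contain 0, so the difference is significant.

significant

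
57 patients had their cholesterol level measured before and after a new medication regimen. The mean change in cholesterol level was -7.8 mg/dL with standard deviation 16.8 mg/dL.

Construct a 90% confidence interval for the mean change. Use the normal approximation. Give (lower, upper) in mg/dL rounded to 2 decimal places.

(-11.46, -4.14)

Paired design: SE = s_d/√n = 16.8/√57 = 2.2252.
z* = 1.645; margin of error = 1.645 × 2.2252 = 3.6605.
-7.8 ± 3.6605 → (-11.46, -4.14).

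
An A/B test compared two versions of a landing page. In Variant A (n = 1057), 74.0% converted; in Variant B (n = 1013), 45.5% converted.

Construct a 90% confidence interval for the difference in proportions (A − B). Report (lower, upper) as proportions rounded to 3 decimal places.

SE₁ = √(p̂₁(1−p̂₁)/n₁) = √(0.7400·0.2600/1057) = 0.01349; SE₂ = √(0.4550·0.5450/1013) = 0.01565.
Independent samples: SE of the difference = √(SE₁² + SE₂²) = √(0.0001819801 + 0.0002449225) = 0.02066.
z* for 90% confidence is 1.645, so the margin of error is 1.645 × 0.02066 = 0.03399.
Point estimate p̂₁ − p̂₂ = 0.7400 − 0.4550 = 0.2850.
0.2850 ± 0.03399 → (0.251, 0.319).

(0.251, 0.319)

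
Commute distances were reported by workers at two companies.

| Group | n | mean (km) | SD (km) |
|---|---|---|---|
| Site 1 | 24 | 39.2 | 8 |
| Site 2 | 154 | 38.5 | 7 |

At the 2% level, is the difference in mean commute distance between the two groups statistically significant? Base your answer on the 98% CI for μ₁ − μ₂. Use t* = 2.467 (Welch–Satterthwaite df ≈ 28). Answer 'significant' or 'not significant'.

not significant

Standard errors of each mean: 8/√24 = 1.6330 and 7/√154 = 0.5641.
SE(x̄₁ − x̄₂) = √(1.6330² + 0.5641²) = 1.7277 for independent samples with unequal variances.
With t* = 2.467, the margin is 2.467 × 1.7277 = 4.2622.
x̄₁ − x̄₂ = 39.2 − 38.5 = 0.7000; the interval is 0.7000 ± 4.2622 = (-3.5622, 4.9622).
The interval (-3.5622, 4.9622) contains 0, so the difference is not significant.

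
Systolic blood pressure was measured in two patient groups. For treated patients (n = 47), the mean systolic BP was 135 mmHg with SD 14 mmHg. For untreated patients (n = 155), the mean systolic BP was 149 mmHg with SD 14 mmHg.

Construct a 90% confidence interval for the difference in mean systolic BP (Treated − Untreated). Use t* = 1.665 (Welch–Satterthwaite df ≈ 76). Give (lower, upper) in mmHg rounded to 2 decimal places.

Standard errors of each mean: 14/√47 = 2.0421 and 14/√155 = 1.1245.
SE(x̄₁ − x̄₂) = √(2.0421² + 1.1245²) = 2.3312 for independent samples with unequal variances.
With t* = 1.665, the margin is 1.665 × 2.3312 = 3.8814.
x̄₁ − x̄₂ = 135 − 149 = -14.0000; the interval is -14.0000 ± 3.8814 = (-17.88, -10.12).

(-17.88, -10.12)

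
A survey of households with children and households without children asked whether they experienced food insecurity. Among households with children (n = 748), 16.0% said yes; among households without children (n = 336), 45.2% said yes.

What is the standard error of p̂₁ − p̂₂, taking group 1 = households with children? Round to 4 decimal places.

0.0303

The two standard errors are √(0.1600×0.8400/748) = 0.01340 and √(0.4520×0.5480/336) = 0.02715.
Because the samples are independent, SE_diff = √(0.01340² + 0.02715²) = 0.03028.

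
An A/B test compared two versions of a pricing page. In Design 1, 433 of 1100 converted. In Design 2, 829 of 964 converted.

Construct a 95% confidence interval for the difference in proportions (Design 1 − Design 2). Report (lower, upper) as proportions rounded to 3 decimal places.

(-0.503, -0.430)

First, p̂₁ = 433/1100 = 0.3936; p̂₂ = 829/964 = 0.8600.
The two standard errors are √(0.3936×0.6064/1100) = 0.01473 and √(0.8600×0.1400/964) = 0.01118.
Because the samples are independent, SE_diff = √(0.01473² + 0.01118²) = 0.01849.
Using z* = 1.960 for 95%, ME = 1.960 × 0.01849 = 0.03624.
p̂₁ − p̂₂ = -0.4664; interval -0.4664 ± 0.03624 gives (-0.503, -0.430).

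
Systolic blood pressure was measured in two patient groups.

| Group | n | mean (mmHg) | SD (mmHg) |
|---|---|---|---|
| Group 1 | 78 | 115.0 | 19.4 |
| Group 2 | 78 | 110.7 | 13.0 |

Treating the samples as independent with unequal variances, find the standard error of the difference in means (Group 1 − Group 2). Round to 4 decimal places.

Standard errors of each mean: 19.4/√78 = 2.1966 and 13.0/√78 = 1.4720.
SE(x̄₁ − x̄₂) = √(2.1966² + 1.4720²) = 2.6442 for independent samples with unequal variances.

2.6442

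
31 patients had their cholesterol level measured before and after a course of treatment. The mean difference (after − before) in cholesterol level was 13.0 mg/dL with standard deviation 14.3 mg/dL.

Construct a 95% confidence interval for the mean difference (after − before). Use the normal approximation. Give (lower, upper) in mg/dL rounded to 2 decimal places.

(7.97, 18.03)

This is a matched-pairs design, so SE = s_d/√n = 14.3/√31 = 2.5684.
Margin = 1.960 × 2.5684 = 5.0341; the interval is 13.0 ± 5.0341 = (7.97, 18.03).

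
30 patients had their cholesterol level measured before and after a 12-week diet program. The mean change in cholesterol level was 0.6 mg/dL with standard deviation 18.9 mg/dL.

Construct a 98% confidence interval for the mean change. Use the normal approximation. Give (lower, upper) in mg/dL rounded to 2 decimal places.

Paired design: SE = s_d/√n = 18.9/√30 = 3.4507.
z* = 2.326; margin of error = 2.326 × 3.4507 = 8.0263.
0.6 ± 8.0263 → (-7.43, 8.63).

(-7.43, 8.63)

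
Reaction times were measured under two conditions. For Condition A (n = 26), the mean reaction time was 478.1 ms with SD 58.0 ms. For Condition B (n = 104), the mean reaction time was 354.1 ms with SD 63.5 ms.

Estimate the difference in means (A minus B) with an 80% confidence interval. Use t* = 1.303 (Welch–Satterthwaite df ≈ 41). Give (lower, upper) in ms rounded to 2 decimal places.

Per-group SEs: s₁/√n₁ = 58.0/√26 = 11.3747, s₂/√n₂ = 63.5/√104 = 6.2267.
Unpooled SE of the difference: √(129.38380009 + 38.77179289) = 12.9675.
Margin of error = t* · SE = 1.303 × 12.9675 = 16.8967.
x̄₁ − x̄₂ = 478.1 − 354.1 = 124.0000.
CI: 124.0000 ± 16.8967 = (107.10, 140.90).

(107.10, 140.90)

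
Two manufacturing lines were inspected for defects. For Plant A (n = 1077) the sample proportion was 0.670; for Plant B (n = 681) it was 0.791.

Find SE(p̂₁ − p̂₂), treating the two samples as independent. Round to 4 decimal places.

SE₁ = √(p̂₁(1−p̂₁)/n₁) = √(0.6700·0.3300/1077) = 0.01433; SE₂ = √(0.7910·0.2090/681) = 0.01558.
Independent samples: SE of the difference = √(SE₁² + SE₂²) = √(0.0002053489 + 0.0002427364) = 0.02117.

0.0212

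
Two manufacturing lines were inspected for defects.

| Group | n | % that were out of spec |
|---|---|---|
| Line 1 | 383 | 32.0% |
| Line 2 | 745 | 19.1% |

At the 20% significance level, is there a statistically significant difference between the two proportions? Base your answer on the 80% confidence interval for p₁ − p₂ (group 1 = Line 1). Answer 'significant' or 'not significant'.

SE₁ = √(p̂₁(1−p̂₁)/n₁) = √(0.3200·0.6800/383) = 0.02384; SE₂ = √(0.1910·0.8090/745) = 0.01440.
Independent samples: SE of the difference = √(SE₁² + SE₂²) = √(0.0005683456 + 0.00020736) = 0.02785.
z* for 80% confidence is 1.282, so the margin of error is 1.282 × 0.02785 = 0.03570.
Point estimate p̂₁ − p̂₂ = 0.3200 − 0.1910 = 0.1290.
0.1290 ± 0.03570 → (0.09330, 0.16470).
The interval (0.09330, 0.16470) does not contain 0, so the difference is significant.

significant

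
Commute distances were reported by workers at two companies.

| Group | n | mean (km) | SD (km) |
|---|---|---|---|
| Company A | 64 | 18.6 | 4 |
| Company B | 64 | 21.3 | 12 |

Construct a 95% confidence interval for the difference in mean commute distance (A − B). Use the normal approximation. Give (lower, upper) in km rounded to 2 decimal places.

(-5.80, 0.40)

Per-group SEs: s₁/√n₁ = 4/√64 = 0.5000, s₂/√n₂ = 12/√64 = 1.5000.
Unpooled SE of the difference: √(0.25 + 2.25) = 1.5811.
Margin of error = z* · SE = 1.960 × 1.5811 = 3.0990.
x̄₁ − x̄₂ = 18.6 − 21.3 = -2.7000.
CI: -2.7000 ± 3.0990 = (-5.80, 0.40).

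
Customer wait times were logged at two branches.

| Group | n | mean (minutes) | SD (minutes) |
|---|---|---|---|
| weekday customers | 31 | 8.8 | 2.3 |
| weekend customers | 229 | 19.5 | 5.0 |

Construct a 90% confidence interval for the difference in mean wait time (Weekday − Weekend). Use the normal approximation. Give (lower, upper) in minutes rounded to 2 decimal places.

(-11.57, -9.83)

Standard errors of each mean: 2.3/√31 = 0.4131 and 5.0/√229 = 0.3304.
SE(x̄₁ − x̄₂) = √(0.4131² + 0.3304²) = 0.5290 for independent samples with unequal variances.
With z* = 1.645, the margin is 1.645 × 0.5290 = 0.8702.
x̄₁ − x̄₂ = 8.8 − 19.5 = -10.7000; the interval is -10.7000 ± 0.8702 = (-11.57, -9.83).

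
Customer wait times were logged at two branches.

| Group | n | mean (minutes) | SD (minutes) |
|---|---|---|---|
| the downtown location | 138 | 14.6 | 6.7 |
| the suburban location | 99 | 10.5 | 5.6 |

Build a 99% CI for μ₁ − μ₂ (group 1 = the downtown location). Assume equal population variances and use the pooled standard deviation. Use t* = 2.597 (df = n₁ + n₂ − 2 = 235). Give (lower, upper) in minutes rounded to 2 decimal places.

Pooled variance s_p² = [137·6.7² + 98·5.6²] / (138+99−2) = 39.2477, so s_p = 6.2648.
SE_diff = s_p·√(1/n₁ + 1/n₂) = 6.2648·√(1/138 + 1/99) = 0.8251.
t* = 2.597; margin = 2.597 × 0.8251 = 2.1428.
Difference = 14.6 − 10.5 = 4.1000.
4.1000 ± 2.1428 → (1.96, 6.24).

(1.96, 6.24)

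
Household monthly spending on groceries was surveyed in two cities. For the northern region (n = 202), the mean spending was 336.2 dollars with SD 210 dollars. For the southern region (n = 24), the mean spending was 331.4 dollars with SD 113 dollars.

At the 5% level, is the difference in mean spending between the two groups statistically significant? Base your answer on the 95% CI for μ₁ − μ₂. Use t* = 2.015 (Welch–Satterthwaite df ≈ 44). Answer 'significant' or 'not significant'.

Standard errors of each mean: 210/√202 = 14.7755 and 113/√24 = 23.0660.
SE(x̄₁ − x̄₂) = √(14.7755² + 23.0660²) = 27.3926 for independent samples with unequal variances.
With t* = 2.015, the margin is 2.015 × 27.3926 = 55.1961.
x̄₁ − x̄₂ = 336.2 − 331.4 = 4.8000; the interval is 4.8000 ± 55.1961 = (-50.3961, 59.9961).
The interval (-50.3961, 59.9961) contains 0, so the difference is not significant.

not significant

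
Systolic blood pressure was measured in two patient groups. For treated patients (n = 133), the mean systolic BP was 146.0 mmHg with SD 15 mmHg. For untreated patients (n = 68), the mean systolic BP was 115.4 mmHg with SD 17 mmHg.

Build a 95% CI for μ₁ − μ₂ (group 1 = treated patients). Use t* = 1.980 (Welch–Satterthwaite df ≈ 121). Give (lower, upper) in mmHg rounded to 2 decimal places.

(25.77, 35.43)

Per-group SEs: s₁/√n₁ = 15/√133 = 1.3007, s₂/√n₂ = 17/√68 = 2.0616.
Unpooled SE of the difference: √(1.69182049 + 4.25019456) = 2.4376.
Margin of error = t* · SE = 1.980 × 2.4376 = 4.8264.
x̄₁ − x̄₂ = 146.0 − 115.4 = 30.6000.
CI: 30.6000 ± 4.8264 = (25.77, 35.43).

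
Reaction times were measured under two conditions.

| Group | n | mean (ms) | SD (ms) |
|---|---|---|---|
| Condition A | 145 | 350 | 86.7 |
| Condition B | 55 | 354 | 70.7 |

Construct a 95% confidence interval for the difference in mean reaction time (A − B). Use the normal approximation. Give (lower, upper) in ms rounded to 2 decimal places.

Per-group SEs: s₁/√n₁ = 86.7/√145 = 7.2000, s₂/√n₂ = 70.7/√55 = 9.5332.
Unpooled SE of the difference: √(51.84 + 90.88190224) = 11.9466.
Margin of error = z* · SE = 1.960 × 11.9466 = 23.4153.
x̄₁ − x̄₂ = 350 − 354 = -4.0000.
CI: -4.0000 ± 23.4153 = (-27.42, 19.42).

(-27.42, 19.42)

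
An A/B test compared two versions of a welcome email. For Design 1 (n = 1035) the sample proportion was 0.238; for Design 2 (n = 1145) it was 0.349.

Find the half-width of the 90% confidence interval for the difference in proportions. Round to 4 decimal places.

SE₁ = √(p̂₁(1−p̂₁)/n₁) = √(0.2380·0.7620/1035) = 0.01324; SE₂ = √(0.3490·0.6510/1145) = 0.01409.
Independent samples: SE of the difference = √(SE₁² + SE₂²) = √(0.0001752976 + 0.0001985281) = 0.01933.
z* for 90% confidence is 1.645, so the margin of error is 1.645 × 0.01933 = 0.03180.

0.0318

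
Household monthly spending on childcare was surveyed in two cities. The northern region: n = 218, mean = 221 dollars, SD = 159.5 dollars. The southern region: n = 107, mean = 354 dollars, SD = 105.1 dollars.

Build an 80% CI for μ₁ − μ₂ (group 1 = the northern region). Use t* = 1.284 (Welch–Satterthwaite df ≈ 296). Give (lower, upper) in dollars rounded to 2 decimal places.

(-152.04, -113.96)

Per-group SEs: s₁/√n₁ = 159.5/√218 = 10.8027, s₂/√n₂ = 105.1/√107 = 10.1604.
Unpooled SE of the difference: √(116.69832729 + 103.23372816) = 14.8301.
Margin of error = t* · SE = 1.284 × 14.8301 = 19.0418.
x̄₁ − x̄₂ = 221 − 354 = -133.0000.
CI: -133.0000 ± 19.0418 = (-152.04, -113.96).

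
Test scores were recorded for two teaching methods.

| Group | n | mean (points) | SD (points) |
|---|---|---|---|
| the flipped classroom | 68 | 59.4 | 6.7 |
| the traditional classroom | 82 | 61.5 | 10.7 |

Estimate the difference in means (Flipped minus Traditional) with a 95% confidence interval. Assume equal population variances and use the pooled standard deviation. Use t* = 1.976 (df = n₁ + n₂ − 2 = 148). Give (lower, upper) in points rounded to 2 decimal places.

Pooled variance s_p² = [67·6.7² + 81·10.7²] / (68+82−2) = 82.9819, so s_p = 9.1094.
SE_diff = s_p·√(1/n₁ + 1/n₂) = 9.1094·√(1/68 + 1/82) = 1.4941.
t* = 1.976; margin = 1.976 × 1.4941 = 2.9523.
Difference = 59.4 − 61.5 = -2.1000.
-2.1000 ± 2.9523 → (-5.05, 0.85).

(-5.05, 0.85)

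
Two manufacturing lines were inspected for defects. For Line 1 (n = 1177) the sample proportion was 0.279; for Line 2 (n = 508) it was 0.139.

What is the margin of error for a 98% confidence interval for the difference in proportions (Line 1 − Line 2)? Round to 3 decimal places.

The two standard errors are √(0.2790×0.7210/1177) = 0.01307 and √(0.1390×0.8610/508) = 0.01535.
Because the samples are independent, SE_diff = √(0.01307² + 0.01535²) = 0.02016.
Using z* = 2.326 for 98%, ME = 2.326 × 0.02016 = 0.04689.

0.047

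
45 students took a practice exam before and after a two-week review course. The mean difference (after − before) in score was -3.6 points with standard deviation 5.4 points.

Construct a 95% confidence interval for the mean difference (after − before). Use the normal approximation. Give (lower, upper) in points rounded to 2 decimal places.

(-5.18, -2.02)

This is a matched-pairs design, so SE = s_d/√n = 5.4/√45 = 0.8050.
Margin = 1.960 × 0.8050 = 1.5778; the interval is -3.6 ± 1.5778 = (-5.18, -2.02).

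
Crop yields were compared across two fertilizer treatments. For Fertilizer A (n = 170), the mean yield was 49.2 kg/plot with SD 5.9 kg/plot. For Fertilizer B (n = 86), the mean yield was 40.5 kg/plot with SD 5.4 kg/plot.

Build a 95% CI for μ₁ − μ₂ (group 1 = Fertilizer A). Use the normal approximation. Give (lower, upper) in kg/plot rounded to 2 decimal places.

(7.25, 10.15)

Per-group SEs: s₁/√n₁ = 5.9/√170 = 0.4525, s₂/√n₂ = 5.4/√86 = 0.5823.
Unpooled SE of the difference: √(0.20475625 + 0.33907329) = 0.7374.
Margin of error = z* · SE = 1.960 × 0.7374 = 1.4453.
x̄₁ − x̄₂ = 49.2 − 40.5 = 8.7000.
CI: 8.7000 ± 1.4453 = (7.25, 10.15).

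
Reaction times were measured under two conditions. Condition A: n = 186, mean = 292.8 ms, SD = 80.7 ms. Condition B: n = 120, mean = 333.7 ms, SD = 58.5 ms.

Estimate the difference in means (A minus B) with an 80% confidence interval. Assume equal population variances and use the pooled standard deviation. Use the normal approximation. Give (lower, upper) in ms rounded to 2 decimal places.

(-51.83, -29.97)

Pooled variance s_p² = [185·80.7² + 119·58.5²] / (186+120−2) = 5302.8237, so s_p = 72.8205.
SE_diff = s_p·√(1/n₁ + 1/n₂) = 72.8205·√(1/186 + 1/120) = 8.5264.
z* = 1.282; margin = 1.282 × 8.5264 = 10.9308.
Difference = 292.8 − 333.7 = -40.9000.
-40.9000 ± 10.9308 → (-51.83, -29.97).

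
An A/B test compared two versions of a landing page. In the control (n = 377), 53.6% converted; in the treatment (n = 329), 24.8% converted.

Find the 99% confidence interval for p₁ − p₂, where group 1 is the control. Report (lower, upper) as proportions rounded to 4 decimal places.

The two standard errors are √(0.5360×0.4640/377) = 0.02568 and √(0.2480×0.7520/329) = 0.02381.
Because the samples are independent, SE_diff = √(0.02568² + 0.02381²) = 0.03502.
Using z* = 2.576 for 99%, ME = 2.576 × 0.03502 = 0.09021.
p̂₁ − p̂₂ = 0.2880; interval 0.2880 ± 0.09021 gives (0.1978, 0.3782).

(0.1978, 0.3782)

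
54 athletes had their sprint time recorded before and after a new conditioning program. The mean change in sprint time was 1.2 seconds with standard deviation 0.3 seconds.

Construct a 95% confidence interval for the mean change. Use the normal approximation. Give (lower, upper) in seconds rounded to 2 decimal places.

Paired design: SE = s_d/√n = 0.3/√54 = 0.0408.
z* = 1.960; margin of error = 1.960 × 0.0408 = 0.0800.
1.2 ± 0.0800 → (1.12, 1.28).

(1.12, 1.28)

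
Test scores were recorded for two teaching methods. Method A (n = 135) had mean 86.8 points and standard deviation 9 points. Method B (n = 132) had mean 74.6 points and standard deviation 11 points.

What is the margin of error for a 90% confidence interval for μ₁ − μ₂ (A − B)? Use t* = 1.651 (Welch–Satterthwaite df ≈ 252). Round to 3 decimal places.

2.033

Per-group SEs: s₁/√n₁ = 9/√135 = 0.7746, s₂/√n₂ = 11/√132 = 0.9574.
Unpooled SE of the difference: √(0.60000516 + 0.91661476) = 1.2315.
Margin of error = t* · SE = 1.651 × 1.2315 = 2.0332.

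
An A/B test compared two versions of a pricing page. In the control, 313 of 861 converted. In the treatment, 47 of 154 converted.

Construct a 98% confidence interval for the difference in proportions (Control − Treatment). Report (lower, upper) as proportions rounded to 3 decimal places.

(-0.036, 0.153)

Sample proportions: 313/861 = 0.3635, 47/154 = 0.3052.
Each SE is √(p̂(1−p̂)/n): √(0.3635·0.6365/861) = 0.01639 and √(0.3052·0.6948/154) = 0.03711.
SE(p̂₁ − p̂₂) = √(SE₁² + SE₂²) = √(0.0002686321 + 0.0013771521) = 0.04057, since the two samples are independent.
At 98% confidence z* = 2.326; margin = 2.326 × 0.04057 = 0.09437.
The difference is 0.3635 − 0.3052 = 0.0583, so the interval is 0.0583 ± 0.09437 = (-0.036, 0.153).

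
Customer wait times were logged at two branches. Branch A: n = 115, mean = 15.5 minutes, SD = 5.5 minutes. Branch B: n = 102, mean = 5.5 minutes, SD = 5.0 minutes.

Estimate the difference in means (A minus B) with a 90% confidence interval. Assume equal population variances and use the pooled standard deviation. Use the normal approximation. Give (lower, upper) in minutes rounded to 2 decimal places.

Pooled variance s_p² = [114·5.5² + 101·5.0²] / (115+102−2) = 27.7837, so s_p = 5.2710.
SE_diff = s_p·√(1/n₁ + 1/n₂) = 5.2710·√(1/115 + 1/102) = 0.7169.
z* = 1.645; margin = 1.645 × 0.7169 = 1.1793.
Difference = 15.5 − 5.5 = 10.0000.
10.0000 ± 1.1793 → (8.82, 11.18).

(8.82, 11.18)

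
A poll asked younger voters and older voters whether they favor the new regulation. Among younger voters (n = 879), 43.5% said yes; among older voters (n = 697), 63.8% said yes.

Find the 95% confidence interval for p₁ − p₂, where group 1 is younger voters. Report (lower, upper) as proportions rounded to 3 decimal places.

(-0.251, -0.155)

SE₁ = √(p̂₁(1−p̂₁)/n₁) = √(0.4350·0.5650/879) = 0.01672; SE₂ = √(0.6380·0.3620/697) = 0.01820.
Independent samples: SE of the difference = √(SE₁² + SE₂²) = √(0.0002795584 + 0.00033124) = 0.02471.
z* for 95% confidence is 1.960, so the margin of error is 1.960 × 0.02471 = 0.04843.
Point estimate p̂₁ − p̂₂ = 0.4350 − 0.6380 = -0.2030.
-0.2030 ± 0.04843 → (-0.251, -0.155).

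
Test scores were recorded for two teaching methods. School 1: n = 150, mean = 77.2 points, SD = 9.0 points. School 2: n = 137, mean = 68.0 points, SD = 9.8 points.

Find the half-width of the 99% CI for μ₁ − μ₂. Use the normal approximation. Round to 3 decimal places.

Per-group SEs: s₁/√n₁ = 9.0/√150 = 0.7348, s₂/√n₂ = 9.8/√137 = 0.8373.
Unpooled SE of the difference: √(0.53993104 + 0.70107129) = 1.1140.
Margin of error = z* · SE = 2.576 × 1.1140 = 2.8697.

2.870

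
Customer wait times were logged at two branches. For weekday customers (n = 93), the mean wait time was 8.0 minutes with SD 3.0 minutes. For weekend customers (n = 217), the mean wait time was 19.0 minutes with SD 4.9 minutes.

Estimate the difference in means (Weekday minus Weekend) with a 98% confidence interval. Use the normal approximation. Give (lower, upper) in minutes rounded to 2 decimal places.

Per-group SEs: s₁/√n₁ = 3.0/√93 = 0.3111, s₂/√n₂ = 4.9/√217 = 0.3326.
Unpooled SE of the difference: √(0.09678321 + 0.11062276) = 0.4554.
Margin of error = z* · SE = 2.326 × 0.4554 = 1.0593.
x̄₁ − x̄₂ = 8.0 − 19.0 = -11.0000.
CI: -11.0000 ± 1.0593 = (-12.06, -9.94).

(-12.06, -9.94)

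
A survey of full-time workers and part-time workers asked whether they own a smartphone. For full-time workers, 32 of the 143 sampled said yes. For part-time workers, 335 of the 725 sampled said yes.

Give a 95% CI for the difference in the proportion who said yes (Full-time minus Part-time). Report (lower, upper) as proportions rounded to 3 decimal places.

p̂₁ = 32/143 = 0.2238 and p̂₂ = 335/725 = 0.4621.
SE₁ = √(p̂₁(1−p̂₁)/n₁) = √(0.2238·0.7762/143) = 0.03485; SE₂ = √(0.4621·0.5379/725) = 0.01852.
Independent samples: SE of the difference = √(SE₁² + SE₂²) = √(0.0012145225 + 0.0003429904) = 0.03947.
z* for 95% confidence is 1.960, so the margin of error is 1.960 × 0.03947 = 0.07736.
Point estimate p̂₁ − p̂₂ = 0.2238 − 0.4621 = -0.2383.
-0.2383 ± 0.07736 → (-0.316, -0.161).

(-0.316, -0.161)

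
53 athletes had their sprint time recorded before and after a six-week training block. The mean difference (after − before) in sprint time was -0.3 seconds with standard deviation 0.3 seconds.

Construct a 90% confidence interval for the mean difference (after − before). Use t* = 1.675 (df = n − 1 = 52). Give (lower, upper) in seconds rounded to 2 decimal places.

(-0.37, -0.23)

Paired design: SE = s_d/√n = 0.3/√53 = 0.0412.
t* = 1.675; margin of error = 1.675 × 0.0412 = 0.0690.
-0.3 ± 0.0690 → (-0.37, -0.23).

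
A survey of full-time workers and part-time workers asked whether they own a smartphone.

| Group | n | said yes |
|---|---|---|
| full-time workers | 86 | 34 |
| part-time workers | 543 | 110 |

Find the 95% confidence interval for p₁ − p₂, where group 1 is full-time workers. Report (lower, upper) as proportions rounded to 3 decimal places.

(0.084, 0.301)

p̂₁ = 34/86 = 0.3953 and p̂₂ = 110/543 = 0.2026.
SE₁ = √(p̂₁(1−p̂₁)/n₁) = √(0.3953·0.6047/86) = 0.05272; SE₂ = √(0.2026·0.7974/543) = 0.01725.
Independent samples: SE of the difference = √(SE₁² + SE₂²) = √(0.0027793984 + 0.0002975625) = 0.05547.
z* for 95% confidence is 1.960, so the margin of error is 1.960 × 0.05547 = 0.10872.
Point estimate p̂₁ − p̂₂ = 0.3953 − 0.2026 = 0.1927.
0.1927 ± 0.10872 → (0.084, 0.301).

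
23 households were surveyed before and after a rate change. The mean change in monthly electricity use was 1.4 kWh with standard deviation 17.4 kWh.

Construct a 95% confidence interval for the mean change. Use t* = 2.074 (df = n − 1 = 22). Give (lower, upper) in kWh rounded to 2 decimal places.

(-6.12, 8.92)

This is a matched-pairs design, so SE = s_d/√n = 17.4/√23 = 3.6282.
Margin = 2.074 × 3.6282 = 7.5249; the interval is 1.4 ± 7.5249 = (-6.12, 8.92).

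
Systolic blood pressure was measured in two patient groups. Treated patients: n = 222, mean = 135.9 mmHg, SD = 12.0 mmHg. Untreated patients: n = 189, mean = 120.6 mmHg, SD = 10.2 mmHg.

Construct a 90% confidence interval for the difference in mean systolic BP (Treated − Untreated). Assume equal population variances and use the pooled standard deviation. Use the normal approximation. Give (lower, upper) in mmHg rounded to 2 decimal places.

(13.48, 17.12)

Pooled variance s_p² = [221·12.0² + 188·10.2²] / (222+189−2) = 125.6321, so s_p = 11.2086.
SE_diff = s_p·√(1/n₁ + 1/n₂) = 11.2086·√(1/222 + 1/189) = 1.1093.
z* = 1.645; margin = 1.645 × 1.1093 = 1.8248.
Difference = 135.9 − 120.6 = 15.3000.
15.3000 ± 1.8248 → (13.48, 17.12).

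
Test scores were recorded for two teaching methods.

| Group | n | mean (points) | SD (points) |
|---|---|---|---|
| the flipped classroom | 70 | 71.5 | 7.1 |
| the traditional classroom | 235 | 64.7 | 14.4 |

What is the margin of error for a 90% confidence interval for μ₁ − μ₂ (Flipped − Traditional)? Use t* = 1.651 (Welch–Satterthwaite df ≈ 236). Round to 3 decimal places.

2.090

Per-group SEs: s₁/√n₁ = 7.1/√70 = 0.8486, s₂/√n₂ = 14.4/√235 = 0.9394.
Unpooled SE of the difference: √(0.72012196 + 0.88247236) = 1.2659.
Margin of error = t* · SE = 1.651 × 1.2659 = 2.0900.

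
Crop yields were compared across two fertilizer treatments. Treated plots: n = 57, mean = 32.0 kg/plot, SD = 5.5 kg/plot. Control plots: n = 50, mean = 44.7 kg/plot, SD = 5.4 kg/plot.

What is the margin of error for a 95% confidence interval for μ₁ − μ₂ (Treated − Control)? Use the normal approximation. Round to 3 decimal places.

SE₁ = s₁/√n₁ = 5.5/√57 = 0.7285; SE₂ = 5.4/√50 = 0.7637.
Independent samples, unequal variances: SE_diff = √(SE₁² + SE₂²) = √(0.53071225 + 0.58323769) = 1.0554.
z* = 1.960, so margin of error = 1.960 × 1.0554 = 2.0686.

2.069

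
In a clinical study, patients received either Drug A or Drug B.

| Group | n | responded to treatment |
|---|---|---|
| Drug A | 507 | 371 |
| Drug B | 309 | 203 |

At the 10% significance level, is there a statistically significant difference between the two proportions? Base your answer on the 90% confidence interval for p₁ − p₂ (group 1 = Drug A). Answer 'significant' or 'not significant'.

significant

p̂₁ = 371/507 = 0.7318 and p̂₂ = 203/309 = 0.6570.
SE₁ = √(p̂₁(1−p̂₁)/n₁) = √(0.7318·0.2682/507) = 0.01968; SE₂ = √(0.6570·0.3430/309) = 0.02701.
Independent samples: SE of the difference = √(SE₁² + SE₂²) = √(0.0003873024 + 0.0007295401) = 0.03342.
z* for 90% confidence is 1.645, so the margin of error is 1.645 × 0.03342 = 0.05498.
Point estimate p̂₁ − p̂₂ = 0.7318 − 0.6570 = 0.0748.
0.0748 ± 0.05498 → (0.01982, 0.12978).
The interval (0.01982, 0.12978) does not contain 0, so the difference is significant.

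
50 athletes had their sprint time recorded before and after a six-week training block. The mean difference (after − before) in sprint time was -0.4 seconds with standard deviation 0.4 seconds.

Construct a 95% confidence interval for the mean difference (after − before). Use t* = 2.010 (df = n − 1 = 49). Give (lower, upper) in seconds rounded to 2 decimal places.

Paired design: SE = s_d/√n = 0.4/√50 = 0.0566.
t* = 2.010; margin of error = 2.010 × 0.0566 = 0.1138.
-0.4 ± 0.1138 → (-0.51, -0.29).

(-0.51, -0.29)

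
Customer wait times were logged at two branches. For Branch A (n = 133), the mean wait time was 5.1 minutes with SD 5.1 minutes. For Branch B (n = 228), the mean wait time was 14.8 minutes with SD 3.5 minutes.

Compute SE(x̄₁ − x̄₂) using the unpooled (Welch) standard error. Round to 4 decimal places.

0.4993

Per-group SEs: s₁/√n₁ = 5.1/√133 = 0.4422, s₂/√n₂ = 3.5/√228 = 0.2318.
Unpooled SE of the difference: √(0.19554084 + 0.05373124) = 0.4993.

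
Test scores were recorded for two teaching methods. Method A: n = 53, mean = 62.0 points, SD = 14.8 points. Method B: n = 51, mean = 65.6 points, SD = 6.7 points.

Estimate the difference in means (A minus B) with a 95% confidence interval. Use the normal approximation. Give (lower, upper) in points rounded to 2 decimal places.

(-7.99, 0.79)

Per-group SEs: s₁/√n₁ = 14.8/√53 = 2.0329, s₂/√n₂ = 6.7/√51 = 0.9382.
Unpooled SE of the difference: √(4.13268241 + 0.88021924) = 2.2390.
Margin of error = z* · SE = 1.960 × 2.2390 = 4.3884.
x̄₁ − x̄₂ = 62.0 − 65.6 = -3.6000.
CI: -3.6000 ± 4.3884 = (-7.99, 0.79).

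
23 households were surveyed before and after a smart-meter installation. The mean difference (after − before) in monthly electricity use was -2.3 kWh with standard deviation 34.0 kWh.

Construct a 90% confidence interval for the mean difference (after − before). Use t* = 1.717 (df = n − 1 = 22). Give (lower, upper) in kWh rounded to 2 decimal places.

This is a matched-pairs design, so SE = s_d/√n = 34.0/√23 = 7.0895.
Margin = 1.717 × 7.0895 = 12.1727; the interval is -2.3 ± 12.1727 = (-14.47, 9.87).

(-14.47, 9.87)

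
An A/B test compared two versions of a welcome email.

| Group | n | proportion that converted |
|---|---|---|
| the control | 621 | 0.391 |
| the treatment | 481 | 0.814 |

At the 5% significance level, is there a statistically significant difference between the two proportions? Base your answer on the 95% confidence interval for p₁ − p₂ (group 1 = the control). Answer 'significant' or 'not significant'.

Each SE is √(p̂(1−p̂)/n): √(0.3910·0.6090/621) = 0.01958 and √(0.8140·0.1860/481) = 0.01774.
SE(p̂₁ − p̂₂) = √(SE₁² + SE₂²) = √(0.0003833764 + 0.0003147076) = 0.02642, since the two samples are independent.
At 95% confidence z* = 1.960; margin = 1.960 × 0.02642 = 0.05178.
The difference is 0.3910 − 0.8140 = -0.4230, so the interval is -0.4230 ± 0.05178 = (-0.47478, -0.37122).
The interval (-0.47478, -0.37122) does not contain 0, so the difference is significant.

significant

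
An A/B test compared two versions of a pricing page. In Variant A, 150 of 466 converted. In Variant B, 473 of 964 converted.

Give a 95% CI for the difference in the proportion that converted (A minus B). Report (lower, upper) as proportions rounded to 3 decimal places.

(-0.222, -0.116)

First, p̂₁ = 150/466 = 0.3219; p̂₂ = 473/964 = 0.4907.
The two standard errors are √(0.3219×0.6781/466) = 0.02164 and √(0.4907×0.5093/964) = 0.01610.
Because the samples are independent, SE_diff = √(0.02164² + 0.01610²) = 0.02697.
Using z* = 1.960 for 95%, ME = 1.960 × 0.02697 = 0.05286.
p̂₁ − p̂₂ = -0.1688; interval -0.1688 ± 0.05286 gives (-0.222, -0.116).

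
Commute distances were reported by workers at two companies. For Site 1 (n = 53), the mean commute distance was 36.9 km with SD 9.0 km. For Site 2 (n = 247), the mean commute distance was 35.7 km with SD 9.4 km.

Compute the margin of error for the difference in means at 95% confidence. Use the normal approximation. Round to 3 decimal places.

Per-group SEs: s₁/√n₁ = 9.0/√53 = 1.2362, s₂/√n₂ = 9.4/√247 = 0.5981.
Unpooled SE of the difference: √(1.52819044 + 0.35772361) = 1.3733.
Margin of error = z* · SE = 1.960 × 1.3733 = 2.6917.

2.692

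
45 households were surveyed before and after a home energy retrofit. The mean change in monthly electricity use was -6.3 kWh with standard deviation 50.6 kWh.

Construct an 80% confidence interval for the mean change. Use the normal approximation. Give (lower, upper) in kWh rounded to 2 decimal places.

This is a matched-pairs design, so SE = s_d/√n = 50.6/√45 = 7.5430.
Margin = 1.282 × 7.5430 = 9.6701; the interval is -6.3 ± 9.6701 = (-15.97, 3.37).

(-15.97, 3.37)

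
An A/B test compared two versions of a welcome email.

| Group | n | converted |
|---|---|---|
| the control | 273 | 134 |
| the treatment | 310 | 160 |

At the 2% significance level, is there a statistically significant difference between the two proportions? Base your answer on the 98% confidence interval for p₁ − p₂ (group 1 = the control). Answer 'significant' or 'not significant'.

Sample proportions: 134/273 = 0.4908, 160/310 = 0.5161.
Each SE is √(p̂(1−p̂)/n): √(0.4908·0.5092/273) = 0.03026 and √(0.5161·0.4839/310) = 0.02838.
SE(p̂₁ − p̂₂) = √(SE₁² + SE₂²) = √(0.0009156676 + 0.0008054244) = 0.04149, since the two samples are independent.
At 98% confidence z* = 2.326; margin = 2.326 × 0.04149 = 0.09651.
The difference is 0.4908 − 0.5161 = -0.0253, so the interval is -0.0253 ± 0.09651 = (-0.12181, 0.07121).
The interval (-0.12181, 0.07121) contains 0, so the difference is not significant.

not significant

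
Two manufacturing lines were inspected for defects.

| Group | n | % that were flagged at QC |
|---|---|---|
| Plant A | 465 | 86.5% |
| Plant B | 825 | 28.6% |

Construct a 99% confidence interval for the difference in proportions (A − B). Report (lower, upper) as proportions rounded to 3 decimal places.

SE₁ = √(p̂₁(1−p̂₁)/n₁) = √(0.8650·0.1350/465) = 0.01585; SE₂ = √(0.2860·0.7140/825) = 0.01573.
Independent samples: SE of the difference = √(SE₁² + SE₂²) = √(0.0002512225 + 0.0002474329) = 0.02233.
z* for 99% confidence is 2.576, so the margin of error is 2.576 × 0.02233 = 0.05752.
Point estimate p̂₁ − p̂₂ = 0.8650 − 0.2860 = 0.5790.
0.5790 ± 0.05752 → (0.521, 0.637).

(0.521, 0.637)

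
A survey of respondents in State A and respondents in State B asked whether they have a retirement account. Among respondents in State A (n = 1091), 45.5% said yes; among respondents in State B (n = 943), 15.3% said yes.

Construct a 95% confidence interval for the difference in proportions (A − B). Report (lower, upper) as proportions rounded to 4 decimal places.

SE₁ = √(p̂₁(1−p̂₁)/n₁) = √(0.4550·0.5450/1091) = 0.01508; SE₂ = √(0.1530·0.8470/943) = 0.01172.
Independent samples: SE of the difference = √(SE₁² + SE₂²) = √(0.0002274064 + 0.0001373584) = 0.01910.
z* for 95% confidence is 1.960, so the margin of error is 1.960 × 0.01910 = 0.03744.
Point estimate p̂₁ − p̂₂ = 0.4550 − 0.1530 = 0.3020.
0.3020 ± 0.03744 → (0.2646, 0.3394).

(0.2646, 0.3394)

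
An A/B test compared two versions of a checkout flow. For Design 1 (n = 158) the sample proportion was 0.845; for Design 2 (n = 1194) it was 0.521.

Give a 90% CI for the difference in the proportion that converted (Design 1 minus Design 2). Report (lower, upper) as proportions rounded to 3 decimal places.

(0.271, 0.377)

The two standard errors are √(0.8450×0.1550/158) = 0.02879 and √(0.5210×0.4790/1194) = 0.01446.
Because the samples are independent, SE_diff = √(0.02879² + 0.01446²) = 0.03222.
Using z* = 1.645 for 90%, ME = 1.645 × 0.03222 = 0.05300.
p̂₁ − p̂₂ = 0.3240; interval 0.3240 ± 0.05300 gives (0.271, 0.377).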